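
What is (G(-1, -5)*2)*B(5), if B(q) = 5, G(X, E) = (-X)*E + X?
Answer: -60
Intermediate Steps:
G(X, E) = X - E*X (G(X, E) = -E*X + X = X - E*X)
(G(-1, -5)*2)*B(5) = (-(1 - 1*(-5))*2)*5 = (-(1 + 5)*2)*5 = (-1*6*2)*5 = -6*2*5 = -12*5 = -60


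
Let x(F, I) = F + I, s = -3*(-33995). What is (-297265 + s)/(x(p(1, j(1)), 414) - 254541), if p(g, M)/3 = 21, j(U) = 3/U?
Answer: 12205/15879 ≈ 0.76863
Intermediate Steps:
s = 101985
p(g, M) = 63 (p(g, M) = 3*21 = 63)
(-297265 + s)/(x(p(1, j(1)), 414) - 254541) = (-297265 + 101985)/((63 + 414) - 254541) = -195280/(477 - 254541) = -195280/(-254064) = -195280*(-1/254064) = 12205/15879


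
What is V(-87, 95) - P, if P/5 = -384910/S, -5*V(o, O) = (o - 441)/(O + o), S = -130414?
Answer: -507713/326035 ≈ -1.5572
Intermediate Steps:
V(o, O) = -(-441 + o)/(5*(O + o)) (V(o, O) = -(o - 441)/(5*(O + o)) = -(-441 + o)/(5*(O + o)))
P = 962275/65207 (P = 5*(-384910/(-130414)) = 5*(-384910*(-1/130414)) = 5*(192455/65207) = 962275/65207 ≈ 14.757)
V(-87, 95) - P = (441 - 1*(-87))/(5*(95 - 87)) - 1*962275/65207 = (⅕)*(441 + 87)/8 - 962275/65207 = (⅕)*(⅛)*528 - 962275/65207 = 66/5 - 962275/65207 = -507713/326035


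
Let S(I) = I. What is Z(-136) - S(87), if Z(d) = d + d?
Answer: -359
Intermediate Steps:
Z(d) = 2*d
Z(-136) - S(87) = 2*(-136) - 1*87 = -272 - 87 = -359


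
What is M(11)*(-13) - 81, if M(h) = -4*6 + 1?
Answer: 218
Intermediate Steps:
M(h) = -23 (M(h) = -24 + 1 = -23)
M(11)*(-13) - 81 = -23*(-13) - 81 = 299 - 81 = 218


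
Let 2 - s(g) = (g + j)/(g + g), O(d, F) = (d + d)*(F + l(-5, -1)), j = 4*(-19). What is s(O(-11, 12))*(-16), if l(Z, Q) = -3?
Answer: -2072/99 ≈ -20.929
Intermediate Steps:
j = -76
O(d, F) = 2*d*(-3 + F) (O(d, F) = (d + d)*(F - 3) = (2*d)*(-3 + F) = 2*d*(-3 + F))
s(g) = 2 - (-76 + g)/(2*g) (s(g) = 2 - (g - 76)/(g + g) = 2 - (-76 + g)/(2*g))
s(O(-11, 12))*(-16) = (3/2 + 38/((2*(-11)*(-3 + 12))))*(-16) = (3/2 + 38/((2*(-11)*9)))*(-16) = (3/2 + 38/(-198))*(-16) = (3/2 + 38*(-1/198))*(-16) = (3/2 - 19/99)*(-16) = (259/198)*(-16) = -2072/99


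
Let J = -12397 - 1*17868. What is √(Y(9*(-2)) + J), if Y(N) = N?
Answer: I*√30283 ≈ 174.02*I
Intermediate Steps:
J = -30265 (J = -12397 - 17868 = -30265)
√(Y(9*(-2)) + J) = √(9*(-2) - 30265) = √(-18 - 30265) = √(-30283) = I*√30283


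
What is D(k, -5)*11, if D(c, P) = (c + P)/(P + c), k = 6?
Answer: 11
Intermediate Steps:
D(c, P) = 1 (D(c, P) = (P + c)/(P + c) = 1)
D(k, -5)*11 = 1*11 = 11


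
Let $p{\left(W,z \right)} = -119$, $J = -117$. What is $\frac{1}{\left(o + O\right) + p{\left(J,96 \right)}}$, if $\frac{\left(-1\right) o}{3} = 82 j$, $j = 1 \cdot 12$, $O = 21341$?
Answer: $\frac{1}{18270} \approx 5.4735 \cdot 10^{-5}$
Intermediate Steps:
$j = 12$
$o = -2952$ ($o = - 3 \cdot 82 \cdot 12 = \left(-3\right) 984 = -2952$)
$\frac{1}{\left(o + O\right) + p{\left(J,96 \right)}} = \frac{1}{\left(-2952 + 21341\right) - 119} = \frac{1}{18389 - 119} = \frac{1}{18270}$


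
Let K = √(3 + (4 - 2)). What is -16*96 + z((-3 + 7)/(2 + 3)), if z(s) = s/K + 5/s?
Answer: -6119/4 + 4*√5/25 ≈ -1529.4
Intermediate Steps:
K = √5 (K = √(3 + 2) = √5 ≈ 2.2361)
z(s) = 5/s + s*√5/5 (z(s) = s/(√5) + 5/s = s*(√5/5) + 5/s = s*√5/5 + 5/s = 5/s + s*√5/5)
-16*96 + z((-3 + 7)/(2 + 3)) = -16*96 + (5/(((-3 + 7)/(2 + 3))) + ((-3 + 7)/(2 + 3))*√5/5) = -1536 + (5/((4/5)) + (4/5)*√5/5) = -1536 + (5/((4*(⅕))) + (4*(⅕))*√5/5) = -1536 + (5/(⅘) + (⅕)*(⅘)*√5) = -1536 + (5*(5/4) + 4*√5/25) = -1536 + (25/4 + 4*√5/25) = -6119/4 + 4*√5/25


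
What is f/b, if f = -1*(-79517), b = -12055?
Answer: -79517/12055 ≈ -6.5962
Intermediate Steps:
f = 79517
f/b = 79517/(-12055) = 79517*(-1/12055) = -79517/12055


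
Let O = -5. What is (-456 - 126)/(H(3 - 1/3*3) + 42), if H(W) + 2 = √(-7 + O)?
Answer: -5820/403 + 291*I*√3/403 ≈ -14.442 + 1.2507*I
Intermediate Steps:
H(W) = -2 + 2*I*√3 (H(W) = -2 + √(-7 - 5) = -2 + √(-12) = -2 + 2*I*√3)
(-456 - 126)/(H(3 - 1/3*3) + 42) = (-456 - 126)/((-2 + 2*I*√3) + 42) = -582/(40 + 2*I*√3)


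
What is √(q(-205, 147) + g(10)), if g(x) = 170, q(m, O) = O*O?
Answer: √21779 ≈ 147.58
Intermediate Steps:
q(m, O) = O²
√(q(-205, 147) + g(10)) = √(147² + 170) = √(21609 + 170) = √21779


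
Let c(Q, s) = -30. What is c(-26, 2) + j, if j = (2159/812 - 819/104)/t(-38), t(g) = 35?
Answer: -1713671/56840 ≈ -30.149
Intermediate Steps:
j = -8471/56840 (j = (2159/812 - 819/104)/35 = (2159*(1/812) - 819*1/104)*(1/35) = (2159/812 - 63/8)*(1/35) = -8471/1624*1/35 = -8471/56840 ≈ -0.14903)
c(-26, 2) + j = -30 - 8471/56840 = -1713671/56840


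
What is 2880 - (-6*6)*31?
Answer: 3996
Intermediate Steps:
2880 - (-6*6)*31 = 2880 - (-36)*31 = 2880 - 1*(-1116) = 2880 + 1116 = 3996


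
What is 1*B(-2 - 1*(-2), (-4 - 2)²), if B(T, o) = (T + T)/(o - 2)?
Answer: 0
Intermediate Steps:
B(T, o) = 2*T/(-2 + o) (B(T, o) = (2*T)/(-2 + o) = 2*T/(-2 + o))
1*B(-2 - 1*(-2), (-4 - 2)²) = 1*(2*(-2 - 1*(-2))/(-2 + (-4 - 2)²)) = 1*(2*(-2 + 2)/(-2 + (-6)²)) = 1*(2*0/(-2 + 36)) = 1*(2*0/34) = 1*(2*0*(1/34)) = 1*0 = 0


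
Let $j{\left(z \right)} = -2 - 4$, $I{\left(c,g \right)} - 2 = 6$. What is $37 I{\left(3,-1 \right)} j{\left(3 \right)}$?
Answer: $-1776$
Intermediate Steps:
$I{\left(c,g \right)} = 8$ ($I{\left(c,g \right)} = 2 + 6 = 8$)
$j{\left(z \right)} = -6$ ($j{\left(z \right)} = -2 - 4 = -6$)
$37 I{\left(3,-1 \right)} j{\left(3 \right)} = 37 \cdot 8 \left(-6\right) = 296 \left(-6\right) = -1776$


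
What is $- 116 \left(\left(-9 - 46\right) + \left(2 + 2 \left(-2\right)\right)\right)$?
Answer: $6612$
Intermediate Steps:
$- 116 \left(\left(-9 - 46\right) + \left(2 + 2 \left(-2\right)\right)\right) = - 116 \left(-55 + \left(2 - 4\right)\right) = - 116 \left(-55 - 2\right) = - 116 \left(-57\right) = \left(-1\right) \left(-6612\right) = 6612$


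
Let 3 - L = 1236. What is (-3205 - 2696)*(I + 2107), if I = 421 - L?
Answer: -22193661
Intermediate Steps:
L = -1233 (L = 3 - 1*1236 = 3 - 1236 = -1233)
I = 1654 (I = 421 - 1*(-1233) = 421 + 1233 = 1654)
(-3205 - 2696)*(I + 2107) = (-3205 - 2696)*(1654 + 2107) = -5901*3761 = -22193661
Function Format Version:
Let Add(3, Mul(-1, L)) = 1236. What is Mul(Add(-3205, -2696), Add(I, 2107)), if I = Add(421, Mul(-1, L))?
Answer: -22193661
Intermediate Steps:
L = -1233 (L = Add(3, Mul(-1, 1236)) = Add(3, -1236) = -1233)
I = 1654 (I = Add(421, Mul(-1, -1233)) = Add(421, 1233) = 1654)
Mul(Add(-3205, -2696), Add(I, 2107)) = Mul(Add(-3205, -2696), Add(1654, 2107)) = Mul(-5901, 3761) = -22193661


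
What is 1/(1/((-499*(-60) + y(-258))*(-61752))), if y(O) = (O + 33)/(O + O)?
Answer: -79501917690/43 ≈ -1.8489e+9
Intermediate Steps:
y(O) = (33 + O)/(2*O) (y(O) = (33 + O)/((2*O)) = (33 + O)*(1/(2*O)) = (33 + O)/(2*O))
1/(1/((-499*(-60) + y(-258))*(-61752))) = 1/(1/((-499*(-60) + (½)*(33 - 258)/(-258))*(-61752))) = 1/(-1/61752/(29940 + (½)*(-1/258)*(-225))) = 1/(-1/61752/(29940 + 75/172)) = 1/(-1/61752/(5149755/172)) = 1/((172/5149755)*(-1/61752)) = 1/(-43/79501917690) = -79501917690/43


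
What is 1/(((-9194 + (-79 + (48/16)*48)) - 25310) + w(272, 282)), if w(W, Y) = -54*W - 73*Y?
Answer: -1/69713 ≈ -1.4345e-5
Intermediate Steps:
w(W, Y) = -73*Y - 54*W
1/(((-9194 + (-79 + (48/16)*48)) - 25310) + w(272, 282)) = 1/(((-9194 + (-79 + (48/16)*48)) - 25310) + (-73*282 - 54*272)) = 1/(((-9194 + (-79 + (48*(1/16))*48)) - 25310) + (-20586 - 14688)) = 1/(((-9194 + (-79 + 3*48)) - 25310) - 35274) = 1/(((-9194 + (-79 + 144)) - 25310) - 35274) = 1/(((-9194 + 65) - 25310) - 35274) = 1/((-9129 - 25310) - 35274) = 1/(-34439 - 35274) = 1/(-69713) = -1/69713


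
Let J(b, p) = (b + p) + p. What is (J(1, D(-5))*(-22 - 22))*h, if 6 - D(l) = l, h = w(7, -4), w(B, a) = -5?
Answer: 5060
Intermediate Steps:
h = -5
D(l) = 6 - l
J(b, p) = b + 2*p
(J(1, D(-5))*(-22 - 22))*h = ((1 + 2*(6 - 1*(-5)))*(-22 - 22))*(-5) = ((1 + 2*(6 + 5))*(-44))*(-5) = ((1 + 2*11)*(-44))*(-5) = ((1 + 22)*(-44))*(-5) = (23*(-44))*(-5) = -1012*(-5) = 5060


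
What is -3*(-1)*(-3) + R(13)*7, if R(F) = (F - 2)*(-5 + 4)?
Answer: -86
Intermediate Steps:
R(F) = 2 - F (R(F) = (-2 + F)*(-1) = 2 - F)
-3*(-1)*(-3) + R(13)*7 = -3*(-1)*(-3) + (2 - 1*13)*7 = 3*(-3) + (2 - 13)*7 = -9 - 11*7 = -9 - 77 = -86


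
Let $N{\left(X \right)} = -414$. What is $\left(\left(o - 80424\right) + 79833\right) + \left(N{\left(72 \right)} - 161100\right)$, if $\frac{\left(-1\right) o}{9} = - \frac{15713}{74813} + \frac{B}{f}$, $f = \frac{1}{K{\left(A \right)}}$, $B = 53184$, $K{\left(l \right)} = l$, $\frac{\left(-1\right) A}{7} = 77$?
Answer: $\frac{19289296205844}{74813} \approx 2.5783 \cdot 10^{8}$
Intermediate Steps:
$A = -539$ ($A = \left(-7\right) 77 = -539$)
$f = - \frac{1}{539}$ ($f = \frac{1}{-539} = - \frac{1}{539} \approx -0.0018553$)
$o = \frac{19301423767209}{74813}$ ($o = - 9 \left(- \frac{15713}{74813} + \frac{53184}{- \frac{1}{539}}\right) = - 9 \left(\left(-15713\right) \frac{1}{74813} + 53184 \left(-539\right)\right) = - 9 \left(- \frac{15713}{74813} - 28666176\right) = \left(-9\right) \left(- \frac{2144602640801}{74813}\right) = \frac{19301423767209}{74813} \approx 2.58 \cdot 10^{8}$)
$\left(\left(o - 80424\right) + 79833\right) + \left(N{\left(72 \right)} - 161100\right) = \left(\left(\frac{19301423767209}{74813} - 80424\right) + 79833\right) - 161514 = \left(\frac{19295407006497}{74813} + 79833\right) - 161514 = \frac{19301379552726}{74813} - 161514 = \frac{19289296205844}{74813}$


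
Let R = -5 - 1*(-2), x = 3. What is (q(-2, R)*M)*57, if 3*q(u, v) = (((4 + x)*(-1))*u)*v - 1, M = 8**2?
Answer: -52288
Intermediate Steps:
R = -3 (R = -5 + 2 = -3)
M = 64
q(u, v) = -1/3 - 7*u*v/3 (q(u, v) = ((((4 + 3)*(-1))*u)*v - 1)/3 = (((7*(-1))*u)*v - 1)/3 = ((-7*u)*v - 1)/3 = (-7*u*v - 1)/3 = (-1 - 7*u*v)/3 = -1/3 - 7*u*v/3)
(q(-2, R)*M)*57 = ((-1/3 - 7/3*(-2)*(-3))*64)*57 = ((-1/3 - 14)*64)*57 = -43/3*64*57 = -2752/3*57 = -52288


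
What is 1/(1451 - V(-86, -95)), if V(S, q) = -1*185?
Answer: 1/1636 ≈ 0.00061125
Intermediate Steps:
V(S, q) = -185
1/(1451 - V(-86, -95)) = 1/(1451 - 1*(-185)) = 1/(1451 + 185) = 1/1636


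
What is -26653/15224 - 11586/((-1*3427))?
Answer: 7731403/4742968 ≈ 1.6301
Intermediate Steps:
-26653/15224 - 11586/((-1*3427)) = -26653*1/15224 - 11586/(-3427) = -2423/1384 - 11586*(-1/3427) = -2423/1384 + 11586/3427 = 7731403/4742968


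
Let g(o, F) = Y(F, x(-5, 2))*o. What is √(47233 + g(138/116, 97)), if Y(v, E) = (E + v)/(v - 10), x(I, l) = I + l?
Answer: √39724034/29 ≈ 217.33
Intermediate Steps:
Y(v, E) = (E + v)/(-10 + v)
g(o, F) = o*(-3 + F)/(-10 + F) (g(o, F) = (((-5 + 2) + F)/(-10 + F))*o = ((-3 + F)/(-10 + F))*o = o*(-3 + F)/(-10 + F))
√(47233 + g(138/116, 97)) = √(47233 + (138/116)*(-3 + 97)/(-10 + 97)) = √(47233 + (138*(1/116))*94/87) = √(47233 + (69/58)*(1/87)*94) = √(47233 + 1081/841) = √(39724034/841) = √39724034/29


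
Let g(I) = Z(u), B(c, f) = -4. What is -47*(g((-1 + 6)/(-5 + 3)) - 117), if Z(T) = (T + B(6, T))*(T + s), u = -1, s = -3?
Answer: 4559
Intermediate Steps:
Z(T) = (-4 + T)*(-3 + T) (Z(T) = (T - 4)*(T - 3) = (-4 + T)*(-3 + T))
g(I) = 20 (g(I) = 12 + (-1)² - 7*(-1) = 12 + 1 + 7 = 20)
-47*(g((-1 + 6)/(-5 + 3)) - 117) = -47*(20 - 117) = -47*(-97) = 4559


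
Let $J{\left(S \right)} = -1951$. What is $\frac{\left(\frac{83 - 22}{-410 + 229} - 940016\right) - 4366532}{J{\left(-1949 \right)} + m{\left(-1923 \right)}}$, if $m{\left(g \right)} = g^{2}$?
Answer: $- \frac{960485249}{668972018} \approx -1.4358$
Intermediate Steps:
$\frac{\left(\frac{83 - 22}{-410 + 229} - 940016\right) - 4366532}{J{\left(-1949 \right)} + m{\left(-1923 \right)}} = \frac{\left(\frac{83 - 22}{-410 + 229} - 940016\right) - 4366532}{-1951 + \left(-1923\right)^{2}} = \frac{\left(\frac{83 - 22}{-181} - 940016\right) - 4366532}{-1951 + 3697929} = \frac{\left(61 \left(- \frac{1}{181}\right) - 940016\right) - 4366532}{3695978} = \left(\left(- \frac{61}{181} - 940016\right) - 4366532\right) \frac{1}{3695978} = \left(- \frac{170142957}{181} - 4366532\right) \frac{1}{3695978} = \left(- \frac{960485249}{181}\right) \frac{1}{3695978} = - \frac{960485249}{668972018}$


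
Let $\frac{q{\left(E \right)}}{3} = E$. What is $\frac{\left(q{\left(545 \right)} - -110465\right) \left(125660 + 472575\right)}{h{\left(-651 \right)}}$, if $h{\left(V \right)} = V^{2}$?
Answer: $\frac{67062143500}{423801} \approx 1.5824 \cdot 10^{5}$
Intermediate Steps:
$q{\left(E \right)} = 3 E$
$\frac{\left(q{\left(545 \right)} - -110465\right) \left(125660 + 472575\right)}{h{\left(-651 \right)}} = \frac{\left(3 \cdot 545 - -110465\right) \left(125660 + 472575\right)}{\left(-651\right)^{2}} = \frac{\left(1635 + 110465\right) 598235}{423801} = 112100 \cdot 598235 \cdot \frac{1}{423801} = 67062143500 \cdot \frac{1}{423801} = \frac{67062143500}{423801}$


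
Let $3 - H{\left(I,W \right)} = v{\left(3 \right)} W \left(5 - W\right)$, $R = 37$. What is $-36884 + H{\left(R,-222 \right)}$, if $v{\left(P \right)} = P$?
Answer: $114301$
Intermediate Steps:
$H{\left(I,W \right)} = 3 - 3 W \left(5 - W\right)$
$-36884 + H{\left(R,-222 \right)} = -36884 + \left(3 - -3330 + 3 \left(-222\right)^{2}\right) = -36884 + \left(3 + 3330 + 3 \cdot 49284\right) = -36884 + \left(3 + 3330 + 147852\right) = -36884 + 151185 = 114301$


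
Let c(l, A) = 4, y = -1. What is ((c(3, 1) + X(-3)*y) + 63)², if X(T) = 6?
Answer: 3721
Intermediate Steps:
((c(3, 1) + X(-3)*y) + 63)² = ((4 + 6*(-1)) + 63)² = ((4 - 6) + 63)² = (-2 + 63)² = 61² = 3721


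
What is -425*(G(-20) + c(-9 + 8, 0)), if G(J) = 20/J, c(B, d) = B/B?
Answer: 0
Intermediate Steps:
c(B, d) = 1
-425*(G(-20) + c(-9 + 8, 0)) = -425*(20/(-20) + 1) = -425*(20*(-1/20) + 1) = -425*(-1 + 1) = -425*0 = 0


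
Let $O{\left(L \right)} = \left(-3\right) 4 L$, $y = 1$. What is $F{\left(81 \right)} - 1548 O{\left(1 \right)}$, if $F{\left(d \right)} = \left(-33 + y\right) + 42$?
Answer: $18586$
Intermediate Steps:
$O{\left(L \right)} = - 12 L$
$F{\left(d \right)} = 10$ ($F{\left(d \right)} = \left(-33 + 1\right) + 42 = -32 + 42 = 10$)
$F{\left(81 \right)} - 1548 O{\left(1 \right)} = 10 - 1548 \left(\left(-12\right) 1\right) = 10 - 1548 \left(-12\right) = 10 - -18576 = 10 + 18576 = 18586$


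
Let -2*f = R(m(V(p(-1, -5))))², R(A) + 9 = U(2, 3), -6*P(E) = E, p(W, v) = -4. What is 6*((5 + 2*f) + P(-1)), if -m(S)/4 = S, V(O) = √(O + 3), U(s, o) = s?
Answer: -263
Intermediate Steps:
P(E) = -E/6
V(O) = √(3 + O)
m(S) = -4*S
R(A) = -7 (R(A) = -9 + 2 = -7)
f = -49/2 (f = -½*(-7)² = -½*49 = -49/2 ≈ -24.500)
6*((5 + 2*f) + P(-1)) = 6*((5 + 2*(-49/2)) - ⅙*(-1)) = 6*((5 - 49) + ⅙) = 6*(-44 + ⅙) = 6*(-263/6) = -263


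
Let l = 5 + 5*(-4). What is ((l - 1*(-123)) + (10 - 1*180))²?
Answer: 3844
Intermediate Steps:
l = -15 (l = 5 - 20 = -15)
((l - 1*(-123)) + (10 - 1*180))² = ((-15 - 1*(-123)) + (10 - 1*180))² = ((-15 + 123) + (10 - 180))² = (108 - 170)² = (-62)² = 3844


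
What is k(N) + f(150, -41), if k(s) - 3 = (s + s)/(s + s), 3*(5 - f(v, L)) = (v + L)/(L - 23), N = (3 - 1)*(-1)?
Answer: 1837/192 ≈ 9.5677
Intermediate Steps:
N = -2 (N = 2*(-1) = -2)
f(v, L) = 5 - (L + v)/(3*(-23 + L)) (f(v, L) = 5 - (v + L)/(3*(L - 23)) = 5 - (L + v)/(3*(-23 + L)))
k(s) = 4 (k(s) = 3 + (s + s)/(s + s) = 3 + (2*s)/((2*s)) = 3 + (2*s)*(1/(2*s)) = 3 + 1 = 4)
k(N) + f(150, -41) = 4 + (-345 - 1*150 + 14*(-41))/(3*(-23 - 41)) = 4 + (⅓)*(-345 - 150 - 574)/(-64) = 4 + (⅓)*(-1/64)*(-1069) = 4 + 1069/192 = 1837/192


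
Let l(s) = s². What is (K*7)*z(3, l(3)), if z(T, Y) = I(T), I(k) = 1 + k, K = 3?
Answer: 84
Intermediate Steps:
z(T, Y) = 1 + T
(K*7)*z(3, l(3)) = (3*7)*(1 + 3) = 21*4 = 84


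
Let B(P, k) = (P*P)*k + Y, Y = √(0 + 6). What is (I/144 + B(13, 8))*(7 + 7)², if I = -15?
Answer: 3179659/12 + 196*√6 ≈ 2.6545e+5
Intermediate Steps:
Y = √6 ≈ 2.4495
B(P, k) = √6 + k*P² (B(P, k) = (P*P)*k + √6 = P²*k + √6 = k*P² + √6 = √6 + k*P²)
(I/144 + B(13, 8))*(7 + 7)² = (-15/144 + (√6 + 8*13²))*(7 + 7)² = (-15*1/144 + (√6 + 8*169))*14² = (-5/48 + (√6 + 1352))*196 = (-5/48 + (1352 + √6))*196 = (64891/48 + √6)*196 = 3179659/12 + 196*√6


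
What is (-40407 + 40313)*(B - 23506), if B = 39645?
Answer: -1517066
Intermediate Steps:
(-40407 + 40313)*(B - 23506) = (-40407 + 40313)*(39645 - 23506) = -94*16139 = -1517066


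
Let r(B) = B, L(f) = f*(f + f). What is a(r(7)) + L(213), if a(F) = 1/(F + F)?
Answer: 1270333/14 ≈ 90738.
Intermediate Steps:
L(f) = 2*f² (L(f) = f*(2*f) = 2*f²)
a(F) = 1/(2*F)
a(r(7)) + L(213) = (½)/7 + 2*213² = (½)*(⅐) + 2*45369 = 1/14 + 90738 = 1270333/14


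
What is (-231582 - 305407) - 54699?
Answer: -591688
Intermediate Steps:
(-231582 - 305407) - 54699 = -536989 - 54699 = -591688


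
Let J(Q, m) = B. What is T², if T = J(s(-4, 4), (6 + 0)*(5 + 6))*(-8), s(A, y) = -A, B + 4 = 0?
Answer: 1024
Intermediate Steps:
B = -4 (B = -4 + 0 = -4)
J(Q, m) = -4
T = 32 (T = -4*(-8) = 32)
T² = 32² = 1024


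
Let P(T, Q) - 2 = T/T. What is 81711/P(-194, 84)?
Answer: 27237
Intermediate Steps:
P(T, Q) = 3 (P(T, Q) = 2 + T/T = 2 + 1 = 3)
81711/P(-194, 84) = 81711/3 = 81711*(1/3) = 27237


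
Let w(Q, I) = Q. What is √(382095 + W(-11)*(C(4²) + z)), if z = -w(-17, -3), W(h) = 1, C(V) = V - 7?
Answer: √382121 ≈ 618.16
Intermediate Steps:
C(V) = -7 + V
z = 17 (z = -1*(-17) = 17)
√(382095 + W(-11)*(C(4²) + z)) = √(382095 + 1*((-7 + 4²) + 17)) = √(382095 + 1*((-7 + 16) + 17)) = √(382095 + 1*(9 + 17)) = √(382095 + 1*26) = √(382095 + 26) = √382121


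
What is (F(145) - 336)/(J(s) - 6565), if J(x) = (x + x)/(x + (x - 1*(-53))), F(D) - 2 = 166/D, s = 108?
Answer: 12983016/256036505 ≈ 0.050708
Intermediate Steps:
F(D) = 2 + 166/D
J(x) = 2*x/(53 + 2*x) (J(x) = (2*x)/(x + (x + 53)) = (2*x)/(x + (53 + x)) = (2*x)/(53 + 2*x) = 2*x/(53 + 2*x))
(F(145) - 336)/(J(s) - 6565) = ((2 + 166/145) - 336)/(2*108/(53 + 2*108) - 6565) = ((2 + 166*(1/145)) - 336)/(2*108/(53 + 216) - 6565) = ((2 + 166/145) - 336)/(2*108/269 - 6565) = (456/145 - 336)/(2*108*(1/269) - 6565) = -48264/(145*(216/269 - 6565)) = -48264/(145*(-1765769/269)) = -48264/145*(-269/1765769) = 12983016/256036505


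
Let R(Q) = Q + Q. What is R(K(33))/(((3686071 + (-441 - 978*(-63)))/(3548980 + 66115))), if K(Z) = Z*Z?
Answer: 3936838455/1873622 ≈ 2101.2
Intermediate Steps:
K(Z) = Z²
R(Q) = 2*Q
R(K(33))/(((3686071 + (-441 - 978*(-63)))/(3548980 + 66115))) = (2*33²)/(((3686071 + (-441 - 978*(-63)))/(3548980 + 66115))) = (2*1089)/(((3686071 + (-441 + 61614))/3615095)) = 2178/(((3686071 + 61173)*(1/3615095))) = 2178/((3747244*(1/3615095))) = 2178/(3747244/3615095) = 2178*(3615095/3747244) = 3936838455/1873622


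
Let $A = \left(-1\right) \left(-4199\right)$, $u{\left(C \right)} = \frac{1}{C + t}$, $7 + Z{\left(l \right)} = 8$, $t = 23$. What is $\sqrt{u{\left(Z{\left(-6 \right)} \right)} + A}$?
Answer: $\frac{\sqrt{604662}}{12} \approx 64.8$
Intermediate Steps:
$Z{\left(l \right)} = 1$ ($Z{\left(l \right)} = -7 + 8 = 1$)
$u{\left(C \right)} = \frac{1}{23 + C}$ ($u{\left(C \right)} = \frac{1}{C + 23} = \frac{1}{23 + C}$)
$A = 4199$
$\sqrt{u{\left(Z{\left(-6 \right)} \right)} + A} = \sqrt{\frac{1}{23 + 1} + 4199} = \sqrt{\frac{1}{24} + 4199} = \sqrt{\frac{100777}{24}} = \frac{\sqrt{604662}}{12}$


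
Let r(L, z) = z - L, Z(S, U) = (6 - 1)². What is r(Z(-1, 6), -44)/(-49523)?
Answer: 69/49523 ≈ 0.0013933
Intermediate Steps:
Z(S, U) = 25 (Z(S, U) = 5² = 25)
r(Z(-1, 6), -44)/(-49523) = (-44 - 1*25)/(-49523) = (-44 - 25)*(-1/49523) = -69*(-1/49523) = 69/49523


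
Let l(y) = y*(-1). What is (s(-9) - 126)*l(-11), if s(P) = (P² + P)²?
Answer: 55638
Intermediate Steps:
l(y) = -y
s(P) = (P + P²)²
(s(-9) - 126)*l(-11) = ((-9)²*(1 - 9)² - 126)*(-1*(-11)) = (81*(-8)² - 126)*11 = (81*64 - 126)*11 = (5184 - 126)*11 = 5058*11 = 55638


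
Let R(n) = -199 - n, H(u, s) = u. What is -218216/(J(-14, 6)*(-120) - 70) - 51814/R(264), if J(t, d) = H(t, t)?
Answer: -8806734/372715 ≈ -23.629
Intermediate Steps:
J(t, d) = t
-218216/(J(-14, 6)*(-120) - 70) - 51814/R(264) = -218216/(-14*(-120) - 70) - 51814/(-199 - 1*264) = -218216/(1680 - 70) - 51814/(-199 - 264) = -218216/1610 - 51814/(-463) = -218216*1/1610 - 51814*(-1/463) = -109108/805 + 51814/463 = -8806734/372715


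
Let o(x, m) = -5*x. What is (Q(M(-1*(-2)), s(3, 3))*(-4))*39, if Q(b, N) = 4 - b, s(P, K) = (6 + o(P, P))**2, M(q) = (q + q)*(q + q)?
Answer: 1872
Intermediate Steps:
M(q) = 4*q**2 (M(q) = (2*q)*(2*q) = 4*q**2)
s(P, K) = (6 - 5*P)**2
(Q(M(-1*(-2)), s(3, 3))*(-4))*39 = ((4 - 4*(-1*(-2))**2)*(-4))*39 = ((4 - 4*2**2)*(-4))*39 = ((4 - 4*4)*(-4))*39 = ((4 - 1*16)*(-4))*39 = ((4 - 16)*(-4))*39 = -12*(-4)*39 = 48*39 = 1872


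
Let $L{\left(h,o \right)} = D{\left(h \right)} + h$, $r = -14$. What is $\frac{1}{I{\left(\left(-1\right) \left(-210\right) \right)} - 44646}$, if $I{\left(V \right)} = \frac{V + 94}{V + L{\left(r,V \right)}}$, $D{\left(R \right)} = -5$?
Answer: $- \frac{191}{8527082} \approx -2.2399 \cdot 10^{-5}$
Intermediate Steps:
$L{\left(h,o \right)} = -5 + h$
$I{\left(V \right)} = \frac{94 + V}{-19 + V}$ ($I{\left(V \right)} = \frac{V + 94}{V - 19} = \frac{94 + V}{V - 19} = \frac{94 + V}{-19 + V}$)
$\frac{1}{I{\left(\left(-1\right) \left(-210\right) \right)} - 44646} = \frac{1}{\frac{94 - -210}{-19 - -210} - 44646} = \frac{1}{\frac{94 + 210}{-19 + 210} - 44646} = \frac{1}{\frac{1}{191} \cdot 304 - 44646} = \frac{1}{\frac{304}{191} - 44646} = \frac{1}{- \frac{8527082}{191}} = - \frac{191}{8527082}$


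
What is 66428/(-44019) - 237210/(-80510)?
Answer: 509362871/354396969 ≈ 1.4373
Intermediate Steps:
66428/(-44019) - 237210/(-80510) = 66428*(-1/44019) - 237210*(-1/80510) = -66428/44019 + 23721/8051 = 509362871/354396969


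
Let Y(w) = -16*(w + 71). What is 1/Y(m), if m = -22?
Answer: -1/784 ≈ -0.0012755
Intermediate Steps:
Y(w) = -1136 - 16*w (Y(w) = -16*(71 + w) = -1136 - 16*w)
1/Y(m) = 1/(-1136 - 16*(-22)) = 1/(-1136 + 352) = 1/(-784) = -1/784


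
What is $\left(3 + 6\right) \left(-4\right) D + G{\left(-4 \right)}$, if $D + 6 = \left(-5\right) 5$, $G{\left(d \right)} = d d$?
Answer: $1132$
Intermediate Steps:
$G{\left(d \right)} = d^{2}$
$D = -31$ ($D = -6 - 25 = -31$)
$\left(3 + 6\right) \left(-4\right) D + G{\left(-4 \right)} = \left(3 + 6\right) \left(-4\right) \left(-31\right) + \left(-4\right)^{2} = 9 \left(-4\right) \left(-31\right) + 16 = \left(-36\right) \left(-31\right) + 16 = 1116 + 16 = 1132$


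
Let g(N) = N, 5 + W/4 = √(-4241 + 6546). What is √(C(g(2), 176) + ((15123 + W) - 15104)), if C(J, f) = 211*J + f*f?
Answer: √(31397 + 4*√2305) ≈ 177.73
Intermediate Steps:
W = -20 + 4*√2305 (W = -20 + 4*√(-4241 + 6546) = -20 + 4*√2305 ≈ 172.04)
C(J, f) = f² + 211*J (C(J, f) = 211*J + f² = f² + 211*J)
√(C(g(2), 176) + ((15123 + W) - 15104)) = √((176² + 211*2) + ((15123 + (-20 + 4*√2305)) - 15104)) = √((30976 + 422) + ((15103 + 4*√2305) - 15104)) = √(31398 + (-1 + 4*√2305)) = √(31397 + 4*√2305)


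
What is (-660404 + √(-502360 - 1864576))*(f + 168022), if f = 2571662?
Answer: -1809298272336 + 5479368*I*√591734 ≈ -1.8093e+12 + 4.215e+9*I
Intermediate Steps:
(-660404 + √(-502360 - 1864576))*(f + 168022) = (-660404 + √(-502360 - 1864576))*(2571662 + 168022) = (-660404 + √(-2366936))*2739684 = (-660404 + 2*I*√591734)*2739684 = -1809298272336 + 5479368*I*√591734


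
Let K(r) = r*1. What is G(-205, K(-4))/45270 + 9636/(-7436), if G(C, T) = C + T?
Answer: -9949451/7650630 ≈ -1.3005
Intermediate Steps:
K(r) = r
G(-205, K(-4))/45270 + 9636/(-7436) = (-205 - 4)/45270 + 9636/(-7436) = -209*1/45270 + 9636*(-1/7436) = -209/45270 - 219/169 = -9949451/7650630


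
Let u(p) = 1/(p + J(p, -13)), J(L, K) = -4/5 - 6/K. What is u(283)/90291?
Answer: 65/1658916543 ≈ 3.9182e-8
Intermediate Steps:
J(L, K) = -⅘ - 6/K (J(L, K) = -4*⅕ - 6/K = -⅘ - 6/K)
u(p) = 1/(-22/65 + p) (u(p) = 1/(p + (-⅘ - 6/(-13))) = 1/(p + (-⅘ - 6*(-1/13))) = 1/(p + (-⅘ + 6/13)) = 1/(p - 22/65) = 1/(-22/65 + p))
u(283)/90291 = (65/(-22 + 65*283))/90291 = (65/(-22 + 18395))*(1/90291) = (65/18373)*(1/90291) = 65/1658916543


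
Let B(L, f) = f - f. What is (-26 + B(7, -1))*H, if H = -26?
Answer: 676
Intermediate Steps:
B(L, f) = 0
(-26 + B(7, -1))*H = (-26 + 0)*(-26) = -26*(-26) = 676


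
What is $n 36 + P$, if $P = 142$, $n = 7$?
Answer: $394$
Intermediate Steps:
$n 36 + P = 7 \cdot 36 + 142 = 252 + 142 = 394$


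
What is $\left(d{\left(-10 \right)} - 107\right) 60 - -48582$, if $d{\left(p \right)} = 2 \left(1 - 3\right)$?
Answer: $41922$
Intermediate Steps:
$d{\left(p \right)} = -4$ ($d{\left(p \right)} = 2 \left(-2\right) = -4$)
$\left(d{\left(-10 \right)} - 107\right) 60 - -48582 = \left(-4 - 107\right) 60 - -48582 = \left(-111\right) 60 + 48582 = -6660 + 48582 = 41922$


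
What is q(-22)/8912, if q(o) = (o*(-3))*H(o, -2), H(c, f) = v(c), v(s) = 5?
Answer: 165/4456 ≈ 0.037029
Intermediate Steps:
H(c, f) = 5
q(o) = -15*o (q(o) = (o*(-3))*5 = -3*o*5 = -15*o)
q(-22)/8912 = -15*(-22)/8912 = 330*(1/8912) = 165/4456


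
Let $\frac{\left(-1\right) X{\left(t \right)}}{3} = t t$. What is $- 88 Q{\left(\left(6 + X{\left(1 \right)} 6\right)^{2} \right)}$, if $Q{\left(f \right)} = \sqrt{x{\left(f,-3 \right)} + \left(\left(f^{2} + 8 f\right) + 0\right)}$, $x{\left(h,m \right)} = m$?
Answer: $- 88 \sqrt{21885} \approx -13018.0$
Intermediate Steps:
$X{\left(t \right)} = - 3 t^{2}$ ($X{\left(t \right)} = - 3 t t = - 3 t^{2}$)
$Q{\left(f \right)} = \sqrt{-3 + f^{2} + 8 f}$ ($Q{\left(f \right)} = \sqrt{-3 + \left(\left(f^{2} + 8 f\right) + 0\right)} = \sqrt{-3 + \left(f^{2} + 8 f\right)} = \sqrt{-3 + f^{2} + 8 f}$)
$- 88 Q{\left(\left(6 + X{\left(1 \right)} 6\right)^{2} \right)} = - 88 \sqrt{-3 + \left(\left(6 + - 3 \cdot 1^{2} \cdot 6\right)^{2}\right)^{2} + 8 \left(6 + - 3 \cdot 1^{2} \cdot 6\right)^{2}} = - 88 \sqrt{-3 + \left(\left(6 + \left(-3\right) 1 \cdot 6\right)^{2}\right)^{2} + 8 \left(6 + \left(-3\right) 1 \cdot 6\right)^{2}} = - 88 \sqrt{-3 + \left(\left(6 - 18\right)^{2}\right)^{2} + 8 \left(6 - 18\right)^{2}} = - 88 \sqrt{-3 + \left(\left(-12\right)^{2}\right)^{2} + 8 \left(-12\right)^{2}} = - 88 \sqrt{-3 + 144^{2} + 8 \cdot 144} = - 88 \sqrt{-3 + 20736 + 1152} = - 88 \sqrt{21885}$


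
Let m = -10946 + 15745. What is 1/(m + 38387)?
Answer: 1/43186 ≈ 2.3156e-5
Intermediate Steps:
m = 4799
1/(m + 38387) = 1/(4799 + 38387) = 1/43186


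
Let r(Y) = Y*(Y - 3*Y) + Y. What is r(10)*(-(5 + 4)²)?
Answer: 15390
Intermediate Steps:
r(Y) = Y - 2*Y² (r(Y) = Y*(-2*Y) + Y = -2*Y² + Y = Y - 2*Y²)
r(10)*(-(5 + 4)²) = (10*(1 - 2*10))*(-(5 + 4)²) = (10*(1 - 20))*(-1*9²) = (10*(-19))*(-1*81) = -190*(-81) = 15390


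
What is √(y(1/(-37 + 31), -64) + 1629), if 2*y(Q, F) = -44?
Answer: √1607 ≈ 40.087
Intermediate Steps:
y(Q, F) = -22 (y(Q, F) = (½)*(-44) = -22)
√(y(1/(-37 + 31), -64) + 1629) = √(-22 + 1629) = √1607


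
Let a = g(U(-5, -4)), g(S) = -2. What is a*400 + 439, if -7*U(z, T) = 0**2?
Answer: -361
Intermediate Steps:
U(z, T) = 0 (U(z, T) = -1/7*0**2 = -1/7*0 = 0)
a = -2
a*400 + 439 = -2*400 + 439 = -800 + 439 = -361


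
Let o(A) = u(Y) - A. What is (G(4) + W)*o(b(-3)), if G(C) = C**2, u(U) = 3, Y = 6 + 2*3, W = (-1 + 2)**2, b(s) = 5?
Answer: -34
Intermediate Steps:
W = 1 (W = 1**2 = 1)
Y = 12 (Y = 6 + 6 = 12)
o(A) = 3 - A
(G(4) + W)*o(b(-3)) = (4**2 + 1)*(3 - 1*5) = (16 + 1)*(3 - 5) = 17*(-2) = -34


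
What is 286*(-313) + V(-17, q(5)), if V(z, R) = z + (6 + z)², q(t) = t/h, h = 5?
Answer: -89414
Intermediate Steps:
q(t) = t/5
286*(-313) + V(-17, q(5)) = 286*(-313) + (-17 + (6 - 17)²) = -89518 + (-17 + (-11)²) = -89518 + (-17 + 121) = -89518 + 104 = -89414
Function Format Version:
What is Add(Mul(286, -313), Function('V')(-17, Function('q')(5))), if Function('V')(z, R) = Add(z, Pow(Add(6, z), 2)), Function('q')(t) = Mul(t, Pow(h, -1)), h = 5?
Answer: -89414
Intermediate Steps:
Function('q')(t) = Mul(Rational(1, 5), t) (Function('q')(t) = Mul(t, Pow(5, -1)) = Mul(t, Rational(1, 5)) = Mul(Rational(1, 5), t))
Add(Mul(286, -313), Function('V')(-17, Function('q')(5))) = Add(Mul(286, -313), Add(-17, Pow(Add(6, -17), 2))) = Add(-89518, Add(-17, Pow(-11, 2))) = Add(-89518, Add(-17, 121)) = Add(-89518, 104) = -89414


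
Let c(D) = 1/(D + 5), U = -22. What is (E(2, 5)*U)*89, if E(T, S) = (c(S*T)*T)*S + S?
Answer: -33286/3 ≈ -11095.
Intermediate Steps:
c(D) = 1/(5 + D)
E(T, S) = S + S*T/(5 + S*T) (E(T, S) = (T/(5 + S*T))*S + S = S*T/(5 + S*T) + S = S + S*T/(5 + S*T))
(E(2, 5)*U)*89 = ((5*(5 + 2 + 5*2)/(5 + 5*2))*(-22))*89 = ((5*(5 + 2 + 10)/(5 + 10))*(-22))*89 = ((5*17/15)*(-22))*89 = ((5*(1/15)*17)*(-22))*89 = ((17/3)*(-22))*89 = -374/3*89 = -33286/3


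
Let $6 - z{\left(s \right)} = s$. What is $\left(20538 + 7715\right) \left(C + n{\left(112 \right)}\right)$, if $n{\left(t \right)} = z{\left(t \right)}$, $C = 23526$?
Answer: $661685260$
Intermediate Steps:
$z{\left(s \right)} = 6 - s$
$n{\left(t \right)} = 6 - t$
$\left(20538 + 7715\right) \left(C + n{\left(112 \right)}\right) = \left(20538 + 7715\right) \left(23526 + \left(6 - 112\right)\right) = 28253 \left(23526 + \left(6 - 112\right)\right) = 28253 \left(23526 - 106\right) = 28253 \cdot 23420 = 661685260$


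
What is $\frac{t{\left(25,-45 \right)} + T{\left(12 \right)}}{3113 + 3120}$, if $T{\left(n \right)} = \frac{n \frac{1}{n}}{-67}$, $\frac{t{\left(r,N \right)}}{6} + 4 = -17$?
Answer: $- \frac{8443}{417611} \approx -0.020217$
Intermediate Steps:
$t{\left(r,N \right)} = -126$ ($t{\left(r,N \right)} = -24 + 6 \left(-17\right) = -24 - 102 = -126$)
$T{\left(n \right)} = - \frac{1}{67}$ ($T{\left(n \right)} = 1 \left(- \frac{1}{67}\right) = - \frac{1}{67}$)
$\frac{t{\left(25,-45 \right)} + T{\left(12 \right)}}{3113 + 3120} = \frac{-126 - \frac{1}{67}}{3113 + 3120} = - \frac{8443}{67 \cdot 6233} = \left(- \frac{8443}{67}\right) \frac{1}{6233} = - \frac{8443}{417611}$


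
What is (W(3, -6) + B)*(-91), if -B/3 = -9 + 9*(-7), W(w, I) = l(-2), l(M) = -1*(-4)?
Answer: -20020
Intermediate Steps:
l(M) = 4
W(w, I) = 4
B = 216 (B = -3*(-9 + 9*(-7)) = -3*(-9 - 63) = -3*(-72) = 216)
(W(3, -6) + B)*(-91) = (4 + 216)*(-91) = 220*(-91) = -20020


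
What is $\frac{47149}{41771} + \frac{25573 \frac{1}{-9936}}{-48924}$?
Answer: $\frac{22920615038519}{20305253358144} \approx 1.1288$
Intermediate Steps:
$\frac{47149}{41771} + \frac{25573 \frac{1}{-9936}}{-48924} = 47149 \cdot \frac{1}{41771} + 25573 \left(- \frac{1}{9936}\right) \left(- \frac{1}{48924}\right) = \frac{47149}{41771} - - \frac{25573}{486108864} = \frac{47149}{41771} + \frac{25573}{486108864} = \frac{22920615038519}{20305253358144}$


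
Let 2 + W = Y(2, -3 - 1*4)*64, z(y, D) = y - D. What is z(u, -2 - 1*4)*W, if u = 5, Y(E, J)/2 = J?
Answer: -9878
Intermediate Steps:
Y(E, J) = 2*J
W = -898 (W = -2 + (2*(-3 - 1*4))*64 = -2 + (2*(-3 - 4))*64 = -2 + (2*(-7))*64 = -2 - 14*64 = -2 - 896 = -898)
z(u, -2 - 1*4)*W = (5 - (-2 - 1*4))*(-898) = (5 - (-2 - 4))*(-898) = (5 - 1*(-6))*(-898) = (5 + 6)*(-898) = 11*(-898) = -9878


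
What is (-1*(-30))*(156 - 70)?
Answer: 2580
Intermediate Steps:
(-1*(-30))*(156 - 70) = 30*86 = 2580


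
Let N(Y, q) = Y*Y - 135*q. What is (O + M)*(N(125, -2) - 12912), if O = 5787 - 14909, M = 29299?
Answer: 60187991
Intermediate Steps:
O = -9122
N(Y, q) = Y**2 - 135*q
(O + M)*(N(125, -2) - 12912) = (-9122 + 29299)*((125**2 - 135*(-2)) - 12912) = 20177*((15625 + 270) - 12912) = 20177*(15895 - 12912) = 20177*2983 = 60187991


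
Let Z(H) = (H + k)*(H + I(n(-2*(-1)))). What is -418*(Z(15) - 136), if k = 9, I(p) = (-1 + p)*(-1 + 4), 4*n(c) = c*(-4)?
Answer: -3344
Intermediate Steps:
n(c) = -c (n(c) = (c*(-4))/4 = (-4*c)/4 = -c)
I(p) = -3 + 3*p (I(p) = (-1 + p)*3 = -3 + 3*p)
Z(H) = (-9 + H)*(9 + H) (Z(H) = (H + 9)*(H + (-3 + 3*(-(-2)*(-1)))) = (9 + H)*(H + (-3 + 3*(-1*2))) = (9 + H)*(H + (-3 + 3*(-2))) = (9 + H)*(H + (-3 - 6)) = (9 + H)*(H - 9) = (9 + H)*(-9 + H) = (-9 + H)*(9 + H))
-418*(Z(15) - 136) = -418*((-81 + 15²) - 136) = -418*((-81 + 225) - 136) = -418*(144 - 136) = -418*8 = -3344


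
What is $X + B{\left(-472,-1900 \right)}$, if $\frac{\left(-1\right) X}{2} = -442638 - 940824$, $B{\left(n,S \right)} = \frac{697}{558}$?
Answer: $\frac{1543944289}{558} \approx 2.7669 \cdot 10^{6}$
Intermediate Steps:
$B{\left(n,S \right)} = \frac{697}{558}$ ($B{\left(n,S \right)} = 697 \cdot \frac{1}{558} = \frac{697}{558}$)
$X = 2766924$ ($X = - 2 \left(-442638 - 940824\right) = \left(-2\right) \left(-1383462\right) = 2766924$)
$X + B{\left(-472,-1900 \right)} = 2766924 + \frac{697}{558} = \frac{1543944289}{558}$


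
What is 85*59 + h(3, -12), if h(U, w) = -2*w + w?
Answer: 5027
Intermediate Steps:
h(U, w) = -w
85*59 + h(3, -12) = 85*59 - 1*(-12) = 5015 + 12 = 5027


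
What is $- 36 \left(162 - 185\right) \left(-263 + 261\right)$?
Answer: $-1656$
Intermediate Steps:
$- 36 \left(162 - 185\right) \left(-263 + 261\right) = - 36 \left(\left(-23\right) \left(-2\right)\right) = \left(-36\right) 46 = -1656$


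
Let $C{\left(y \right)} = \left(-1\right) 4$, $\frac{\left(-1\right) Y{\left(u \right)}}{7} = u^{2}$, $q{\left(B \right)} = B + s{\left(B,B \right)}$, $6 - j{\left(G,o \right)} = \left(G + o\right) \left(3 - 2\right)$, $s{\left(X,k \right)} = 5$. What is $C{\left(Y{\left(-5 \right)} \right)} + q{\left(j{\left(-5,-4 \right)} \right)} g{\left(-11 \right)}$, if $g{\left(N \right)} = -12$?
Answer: $-244$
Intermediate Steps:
$j{\left(G,o \right)} = 6 - G - o$ ($j{\left(G,o \right)} = 6 - \left(G + o\right) \left(3 - 2\right) = 6 - \left(G + o\right) 1 = 6 - \left(G + o\right) = 6 - G - o$)
$q{\left(B \right)} = 5 + B$ ($q{\left(B \right)} = B + 5 = 5 + B$)
$Y{\left(u \right)} = - 7 u^{2}$
$C{\left(y \right)} = -4$
$C{\left(Y{\left(-5 \right)} \right)} + q{\left(j{\left(-5,-4 \right)} \right)} g{\left(-11 \right)} = -4 + \left(5 - -15\right) \left(-12\right) = -4 + \left(5 + \left(6 + 5 + 4\right)\right) \left(-12\right) = -4 + \left(5 + 15\right) \left(-12\right) = -4 + 20 \left(-12\right) = -4 - 240 = -244$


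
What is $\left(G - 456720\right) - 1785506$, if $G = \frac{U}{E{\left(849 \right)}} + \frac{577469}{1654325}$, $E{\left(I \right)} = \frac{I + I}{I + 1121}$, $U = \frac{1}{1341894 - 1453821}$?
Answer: $- \frac{352486674184032865688}{157203925499475} \approx -2.2422 \cdot 10^{6}$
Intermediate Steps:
$U = - \frac{1}{111927}$ ($U = \frac{1}{-111927} = - \frac{1}{111927} \approx -8.9344 \cdot 10^{-6}$)
$E{\left(I \right)} = \frac{2 I}{1121 + I}$
$G = \frac{54872952965662}{157203925499475}$ ($G = - \frac{1}{111927 \cdot 2 \cdot 849 \frac{1}{1121 + 849}} + \frac{577469}{1654325} = - \frac{1}{111927 \cdot 2 \cdot 849 \cdot \frac{1}{1970}} + 577469 \cdot \frac{1}{1654325} = - \frac{1}{111927 \cdot 2 \cdot 849 \cdot \frac{1}{1970}} + \frac{577469}{1654325} = - \frac{1}{111927 \cdot \frac{849}{985}} + \frac{577469}{1654325} = \left(- \frac{1}{111927}\right) \frac{985}{849} + \frac{577469}{1654325} = - \frac{985}{95026023} + \frac{577469}{1654325} = \frac{54872952965662}{157203925499475} \approx 0.34906$)
$\left(G - 456720\right) - 1785506 = \left(\frac{54872952965662}{157203925499475} - 456720\right) - 1785506 = - \frac{71798121981167256338}{157203925499475} - 1785506 = - \frac{352486674184032865688}{157203925499475}$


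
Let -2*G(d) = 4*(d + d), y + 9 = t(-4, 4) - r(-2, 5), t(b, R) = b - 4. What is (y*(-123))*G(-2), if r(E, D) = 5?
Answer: 21648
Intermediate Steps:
t(b, R) = -4 + b
y = -22 (y = -9 + ((-4 - 4) - 1*5) = -9 + (-8 - 5) = -9 - 13 = -22)
G(d) = -4*d (G(d) = -2*(d + d) = -2*2*d = -4*d)
(y*(-123))*G(-2) = (-22*(-123))*(-4*(-2)) = 2706*8 = 21648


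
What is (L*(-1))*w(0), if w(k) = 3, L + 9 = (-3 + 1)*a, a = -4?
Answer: 3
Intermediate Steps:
L = -1 (L = -9 + (-3 + 1)*(-4) = -9 - 2*(-4) = -9 + 8 = -1)
(L*(-1))*w(0) = -1*(-1)*3 = 1*3 = 3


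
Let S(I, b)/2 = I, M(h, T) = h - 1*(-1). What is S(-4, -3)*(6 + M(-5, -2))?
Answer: -16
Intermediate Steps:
M(h, T) = 1 + h (M(h, T) = h + 1 = 1 + h)
S(I, b) = 2*I
S(-4, -3)*(6 + M(-5, -2)) = (2*(-4))*(6 + (1 - 5)) = -8*(6 - 4) = -8*2 = -16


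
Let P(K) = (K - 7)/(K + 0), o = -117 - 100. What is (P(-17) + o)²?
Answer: 13432225/289 ≈ 46478.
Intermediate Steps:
o = -217
P(K) = (-7 + K)/K
(P(-17) + o)² = ((-7 - 17)/(-17) - 217)² = (-1/17*(-24) - 217)² = (24/17 - 217)² = (-3665/17)² = 13432225/289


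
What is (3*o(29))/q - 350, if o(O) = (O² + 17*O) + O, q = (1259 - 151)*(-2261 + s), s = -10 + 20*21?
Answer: -239273963/683636 ≈ -350.00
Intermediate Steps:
s = 410 (s = -10 + 420 = 410)
q = -2050908 (q = (1259 - 151)*(-2261 + 410) = 1108*(-1851) = -2050908)
o(O) = O² + 18*O
(3*o(29))/q - 350 = (3*(29*(18 + 29)))/(-2050908) - 350 = (3*(29*47))*(-1/2050908) - 350 = (3*1363)*(-1/2050908) - 350 = 4089*(-1/2050908) - 350 = -1363/683636 - 350 = -239273963/683636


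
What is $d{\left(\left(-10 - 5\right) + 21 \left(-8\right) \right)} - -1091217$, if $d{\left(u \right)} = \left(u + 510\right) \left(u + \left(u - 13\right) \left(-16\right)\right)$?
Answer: $2056848$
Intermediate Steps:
$d{\left(u \right)} = \left(208 - 15 u\right) \left(510 + u\right)$ ($d{\left(u \right)} = \left(510 + u\right) \left(u + \left(-13 + u\right) \left(-16\right)\right) = \left(510 + u\right) \left(u - \left(-208 + 16 u\right)\right) = \left(510 + u\right) \left(208 - 15 u\right) = \left(208 - 15 u\right) \left(510 + u\right)$)
$d{\left(\left(-10 - 5\right) + 21 \left(-8\right) \right)} - -1091217 = \left(106080 - 7442 \left(\left(-10 - 5\right) + 21 \left(-8\right)\right) - 15 \left(\left(-10 - 5\right) + 21 \left(-8\right)\right)^{2}\right) - -1091217 = \left(106080 - 7442 \left(-15 - 168\right) - 15 \left(-15 - 168\right)^{2}\right) + 1091217 = \left(106080 - -1361886 - 15 \left(-183\right)^{2}\right) + 1091217 = \left(106080 + 1361886 - 502335\right) + 1091217 = 965631 + 1091217 = 2056848$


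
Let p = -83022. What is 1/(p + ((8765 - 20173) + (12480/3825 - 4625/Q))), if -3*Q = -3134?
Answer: -799170/75466553737 ≈ -1.0590e-5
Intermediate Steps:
Q = 3134/3 (Q = -⅓*(-3134) = 3134/3 ≈ 1044.7)
1/(p + ((8765 - 20173) + (12480/3825 - 4625/Q))) = 1/(-83022 + ((8765 - 20173) + (12480/3825 - 4625/3134/3))) = 1/(-83022 + (-11408 + (12480*(1/3825) - 4625*3/3134))) = 1/(-83022 + (-11408 + (832/255 - 13875/3134))) = 1/(-83022 + (-11408 - 930637/799170)) = 1/(-83022 - 9117861997/799170) = 1/(-75466553737/799170) = -799170/75466553737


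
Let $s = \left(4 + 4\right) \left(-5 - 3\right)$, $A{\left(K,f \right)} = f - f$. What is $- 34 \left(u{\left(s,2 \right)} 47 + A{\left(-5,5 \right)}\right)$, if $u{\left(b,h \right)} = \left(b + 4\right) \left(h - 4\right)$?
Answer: $-191760$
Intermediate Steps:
$A{\left(K,f \right)} = 0$
$s = -64$ ($s = 8 \left(-8\right) = -64$)
$u{\left(b,h \right)} = \left(-4 + h\right) \left(4 + b\right)$ ($u{\left(b,h \right)} = \left(4 + b\right) \left(-4 + h\right) = \left(-4 + h\right) \left(4 + b\right)$)
$- 34 \left(u{\left(s,2 \right)} 47 + A{\left(-5,5 \right)}\right) = - 34 \left(\left(-16 - -256 + 4 \cdot 2 - 128\right) 47 + 0\right) = - 34 \left(\left(-16 + 256 + 8 - 128\right) 47 + 0\right) = - 34 \left(120 \cdot 47 + 0\right) = - 34 \left(5640 + 0\right) = \left(-34\right) 5640 = -191760$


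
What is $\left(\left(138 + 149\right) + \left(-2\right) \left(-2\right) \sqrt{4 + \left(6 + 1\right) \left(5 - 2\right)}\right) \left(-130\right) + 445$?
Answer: $-39465$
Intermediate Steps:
$\left(\left(138 + 149\right) + \left(-2\right) \left(-2\right) \sqrt{4 + \left(6 + 1\right) \left(5 - 2\right)}\right) \left(-130\right) + 445 = \left(287 + 4 \sqrt{4 + 7 \cdot 3}\right) \left(-130\right) + 445 = \left(287 + 4 \sqrt{4 + 21}\right) \left(-130\right) + 445 = \left(287 + 4 \sqrt{25}\right) \left(-130\right) + 445 = \left(287 + 4 \cdot 5\right) \left(-130\right) + 445 = \left(287 + 20\right) \left(-130\right) + 445 = 307 \left(-130\right) + 445 = -39910 + 445 = -39465$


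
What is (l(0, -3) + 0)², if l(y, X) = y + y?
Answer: 0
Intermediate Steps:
l(y, X) = 2*y
(l(0, -3) + 0)² = (2*0 + 0)² = (0 + 0)² = 0² = 0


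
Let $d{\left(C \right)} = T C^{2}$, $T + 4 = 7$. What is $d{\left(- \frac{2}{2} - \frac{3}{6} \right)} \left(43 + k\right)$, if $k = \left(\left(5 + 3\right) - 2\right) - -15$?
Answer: $432$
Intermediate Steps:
$T = 3$ ($T = -4 + 7 = 3$)
$d{\left(C \right)} = 3 C^{2}$
$k = 21$ ($k = \left(8 - 2\right) + 15 = 6 + 15 = 21$)
$d{\left(- \frac{2}{2} - \frac{3}{6} \right)} \left(43 + k\right) = 3 \left(- \frac{2}{2} - \frac{3}{6}\right)^{2} \left(43 + 21\right) = 3 \left(\left(-2\right) \frac{1}{2} - \frac{1}{2}\right)^{2} \cdot 64 = 3 \left(-1 - \frac{1}{2}\right)^{2} \cdot 64 = 3 \left(- \frac{3}{2}\right)^{2} \cdot 64 = 3 \cdot \frac{9}{4} \cdot 64 = \frac{27}{4} \cdot 64 = 432$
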